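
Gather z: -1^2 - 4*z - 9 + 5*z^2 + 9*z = 5*z^2 + 5*z - 10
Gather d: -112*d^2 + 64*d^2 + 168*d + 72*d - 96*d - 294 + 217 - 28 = -48*d^2 + 144*d - 105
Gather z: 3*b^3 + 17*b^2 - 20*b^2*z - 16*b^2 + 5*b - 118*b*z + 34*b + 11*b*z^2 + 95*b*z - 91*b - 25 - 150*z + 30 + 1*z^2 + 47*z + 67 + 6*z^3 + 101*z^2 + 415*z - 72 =3*b^3 + b^2 - 52*b + 6*z^3 + z^2*(11*b + 102) + z*(-20*b^2 - 23*b + 312)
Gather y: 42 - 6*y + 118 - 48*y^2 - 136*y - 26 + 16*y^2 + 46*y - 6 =-32*y^2 - 96*y + 128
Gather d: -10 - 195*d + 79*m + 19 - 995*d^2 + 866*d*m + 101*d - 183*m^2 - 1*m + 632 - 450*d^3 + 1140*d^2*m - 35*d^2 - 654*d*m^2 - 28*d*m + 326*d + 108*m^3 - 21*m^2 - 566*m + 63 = -450*d^3 + d^2*(1140*m - 1030) + d*(-654*m^2 + 838*m + 232) + 108*m^3 - 204*m^2 - 488*m + 704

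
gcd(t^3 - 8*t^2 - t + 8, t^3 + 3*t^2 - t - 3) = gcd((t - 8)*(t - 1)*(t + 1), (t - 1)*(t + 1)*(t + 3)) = t^2 - 1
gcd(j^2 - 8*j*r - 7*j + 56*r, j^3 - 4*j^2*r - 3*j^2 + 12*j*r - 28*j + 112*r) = j - 7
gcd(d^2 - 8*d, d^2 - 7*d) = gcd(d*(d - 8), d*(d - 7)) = d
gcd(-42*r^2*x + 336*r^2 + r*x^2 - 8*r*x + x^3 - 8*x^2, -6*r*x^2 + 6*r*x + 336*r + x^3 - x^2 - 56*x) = -6*r*x + 48*r + x^2 - 8*x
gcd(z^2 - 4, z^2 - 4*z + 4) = z - 2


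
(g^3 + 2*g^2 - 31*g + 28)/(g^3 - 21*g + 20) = (g + 7)/(g + 5)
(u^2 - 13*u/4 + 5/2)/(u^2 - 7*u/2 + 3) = (4*u - 5)/(2*(2*u - 3))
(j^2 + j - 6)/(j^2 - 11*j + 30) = (j^2 + j - 6)/(j^2 - 11*j + 30)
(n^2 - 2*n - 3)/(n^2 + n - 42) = (n^2 - 2*n - 3)/(n^2 + n - 42)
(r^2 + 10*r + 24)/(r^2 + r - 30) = (r + 4)/(r - 5)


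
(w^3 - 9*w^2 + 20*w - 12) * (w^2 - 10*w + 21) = w^5 - 19*w^4 + 131*w^3 - 401*w^2 + 540*w - 252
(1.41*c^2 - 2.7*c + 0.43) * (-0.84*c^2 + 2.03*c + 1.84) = -1.1844*c^4 + 5.1303*c^3 - 3.2478*c^2 - 4.0951*c + 0.7912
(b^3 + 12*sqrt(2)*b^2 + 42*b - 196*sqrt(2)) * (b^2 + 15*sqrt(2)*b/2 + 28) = b^5 + 39*sqrt(2)*b^4/2 + 250*b^3 + 455*sqrt(2)*b^2 - 1764*b - 5488*sqrt(2)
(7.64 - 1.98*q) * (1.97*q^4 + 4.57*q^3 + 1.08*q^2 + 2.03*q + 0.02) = -3.9006*q^5 + 6.0022*q^4 + 32.7764*q^3 + 4.2318*q^2 + 15.4696*q + 0.1528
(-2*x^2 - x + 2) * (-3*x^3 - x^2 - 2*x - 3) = 6*x^5 + 5*x^4 - x^3 + 6*x^2 - x - 6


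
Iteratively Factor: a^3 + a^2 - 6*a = (a + 3)*(a^2 - 2*a) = a*(a + 3)*(a - 2)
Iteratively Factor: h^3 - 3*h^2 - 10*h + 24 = (h + 3)*(h^2 - 6*h + 8) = (h - 2)*(h + 3)*(h - 4)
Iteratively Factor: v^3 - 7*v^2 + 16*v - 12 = (v - 3)*(v^2 - 4*v + 4) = (v - 3)*(v - 2)*(v - 2)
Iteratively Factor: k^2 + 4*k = (k + 4)*(k)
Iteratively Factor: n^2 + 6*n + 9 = (n + 3)*(n + 3)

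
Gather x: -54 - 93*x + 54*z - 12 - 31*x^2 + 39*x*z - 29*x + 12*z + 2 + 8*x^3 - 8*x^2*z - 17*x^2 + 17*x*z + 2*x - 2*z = 8*x^3 + x^2*(-8*z - 48) + x*(56*z - 120) + 64*z - 64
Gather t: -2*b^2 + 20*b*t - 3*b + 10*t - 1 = -2*b^2 - 3*b + t*(20*b + 10) - 1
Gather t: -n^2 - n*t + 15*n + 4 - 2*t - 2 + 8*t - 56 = -n^2 + 15*n + t*(6 - n) - 54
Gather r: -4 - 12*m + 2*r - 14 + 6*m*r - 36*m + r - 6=-48*m + r*(6*m + 3) - 24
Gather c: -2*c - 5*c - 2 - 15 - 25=-7*c - 42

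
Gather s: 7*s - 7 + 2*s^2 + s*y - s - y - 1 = 2*s^2 + s*(y + 6) - y - 8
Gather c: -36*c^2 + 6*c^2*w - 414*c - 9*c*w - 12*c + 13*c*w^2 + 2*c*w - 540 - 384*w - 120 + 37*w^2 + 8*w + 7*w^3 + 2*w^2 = c^2*(6*w - 36) + c*(13*w^2 - 7*w - 426) + 7*w^3 + 39*w^2 - 376*w - 660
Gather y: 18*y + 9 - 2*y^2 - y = -2*y^2 + 17*y + 9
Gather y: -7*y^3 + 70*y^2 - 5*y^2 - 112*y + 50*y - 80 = -7*y^3 + 65*y^2 - 62*y - 80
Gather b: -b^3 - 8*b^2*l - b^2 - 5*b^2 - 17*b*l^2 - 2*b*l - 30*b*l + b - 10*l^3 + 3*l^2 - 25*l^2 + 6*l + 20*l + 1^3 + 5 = -b^3 + b^2*(-8*l - 6) + b*(-17*l^2 - 32*l + 1) - 10*l^3 - 22*l^2 + 26*l + 6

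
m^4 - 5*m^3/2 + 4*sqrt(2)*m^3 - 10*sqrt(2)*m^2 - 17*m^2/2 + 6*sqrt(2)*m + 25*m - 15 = (m - 3/2)*(m - 1)*(m - sqrt(2))*(m + 5*sqrt(2))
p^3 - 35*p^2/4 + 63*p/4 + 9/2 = (p - 6)*(p - 3)*(p + 1/4)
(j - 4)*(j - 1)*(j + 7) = j^3 + 2*j^2 - 31*j + 28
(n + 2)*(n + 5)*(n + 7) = n^3 + 14*n^2 + 59*n + 70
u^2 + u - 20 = (u - 4)*(u + 5)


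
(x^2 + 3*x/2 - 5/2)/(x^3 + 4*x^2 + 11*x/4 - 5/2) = 2*(x - 1)/(2*x^2 + 3*x - 2)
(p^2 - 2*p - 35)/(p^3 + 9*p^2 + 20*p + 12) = (p^2 - 2*p - 35)/(p^3 + 9*p^2 + 20*p + 12)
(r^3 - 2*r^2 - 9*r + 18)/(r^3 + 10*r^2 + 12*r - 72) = (r^2 - 9)/(r^2 + 12*r + 36)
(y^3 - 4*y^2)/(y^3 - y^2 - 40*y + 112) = y^2/(y^2 + 3*y - 28)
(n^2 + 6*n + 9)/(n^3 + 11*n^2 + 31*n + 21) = (n + 3)/(n^2 + 8*n + 7)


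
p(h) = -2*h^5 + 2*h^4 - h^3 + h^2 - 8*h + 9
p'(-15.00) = -533963.00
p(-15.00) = 1623729.00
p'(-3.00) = -1067.00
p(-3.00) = 717.00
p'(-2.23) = -363.39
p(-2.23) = 202.66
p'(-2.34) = -431.43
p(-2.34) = 246.29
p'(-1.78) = -166.57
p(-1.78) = 87.86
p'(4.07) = -2254.16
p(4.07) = -1759.21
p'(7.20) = -24036.99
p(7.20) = -33693.59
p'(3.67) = -1459.73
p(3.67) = -1025.06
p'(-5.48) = -10443.83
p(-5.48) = 11935.09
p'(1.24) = -18.52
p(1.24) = -2.42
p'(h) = -10*h^4 + 8*h^3 - 3*h^2 + 2*h - 8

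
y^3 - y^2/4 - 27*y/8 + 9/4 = (y - 3/2)*(y - 3/4)*(y + 2)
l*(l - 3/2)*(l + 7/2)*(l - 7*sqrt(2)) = l^4 - 7*sqrt(2)*l^3 + 2*l^3 - 14*sqrt(2)*l^2 - 21*l^2/4 + 147*sqrt(2)*l/4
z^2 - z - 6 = (z - 3)*(z + 2)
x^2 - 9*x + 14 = (x - 7)*(x - 2)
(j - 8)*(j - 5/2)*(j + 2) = j^3 - 17*j^2/2 - j + 40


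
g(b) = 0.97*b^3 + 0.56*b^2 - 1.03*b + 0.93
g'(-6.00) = 97.01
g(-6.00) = -182.25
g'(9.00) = 244.76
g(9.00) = 744.15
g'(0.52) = 0.34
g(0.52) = 0.68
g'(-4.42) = 50.87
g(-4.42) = -67.34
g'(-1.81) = 6.48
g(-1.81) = -1.12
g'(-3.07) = 22.96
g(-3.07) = -18.70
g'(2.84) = 25.62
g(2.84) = 24.74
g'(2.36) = 17.82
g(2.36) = 14.37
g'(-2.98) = 21.47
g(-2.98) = -16.70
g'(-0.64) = -0.55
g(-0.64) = 1.56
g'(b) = 2.91*b^2 + 1.12*b - 1.03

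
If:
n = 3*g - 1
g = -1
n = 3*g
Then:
No Solution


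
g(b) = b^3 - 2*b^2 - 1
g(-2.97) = -44.84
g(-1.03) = -4.21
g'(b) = 3*b^2 - 4*b = b*(3*b - 4)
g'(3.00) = 15.00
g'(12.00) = 384.00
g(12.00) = 1439.00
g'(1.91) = 3.30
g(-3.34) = -60.57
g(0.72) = -1.66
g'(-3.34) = 46.83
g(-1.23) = -5.89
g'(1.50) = 0.75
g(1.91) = -1.33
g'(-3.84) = 59.60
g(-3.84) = -87.11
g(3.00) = 8.00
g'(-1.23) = 9.46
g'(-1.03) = 7.30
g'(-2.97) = 38.34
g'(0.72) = -1.32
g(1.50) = -2.12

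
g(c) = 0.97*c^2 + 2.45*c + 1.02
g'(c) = 1.94*c + 2.45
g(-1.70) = -0.34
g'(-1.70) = -0.85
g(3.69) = 23.27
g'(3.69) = 9.61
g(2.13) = 10.64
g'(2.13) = 6.58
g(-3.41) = 3.94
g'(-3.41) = -4.17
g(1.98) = 9.67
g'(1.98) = 6.29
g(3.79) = 24.24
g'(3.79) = 9.80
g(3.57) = 22.13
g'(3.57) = 9.38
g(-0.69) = -0.21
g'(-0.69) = 1.11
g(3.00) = 17.10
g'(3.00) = 8.27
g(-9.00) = 57.54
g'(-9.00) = -15.01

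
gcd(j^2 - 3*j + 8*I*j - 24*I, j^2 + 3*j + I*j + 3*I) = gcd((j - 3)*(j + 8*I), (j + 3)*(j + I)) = 1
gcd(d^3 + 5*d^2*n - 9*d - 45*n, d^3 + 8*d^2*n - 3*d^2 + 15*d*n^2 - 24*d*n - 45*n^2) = d^2 + 5*d*n - 3*d - 15*n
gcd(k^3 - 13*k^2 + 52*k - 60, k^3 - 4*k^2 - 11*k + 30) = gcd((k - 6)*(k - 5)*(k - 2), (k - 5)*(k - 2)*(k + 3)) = k^2 - 7*k + 10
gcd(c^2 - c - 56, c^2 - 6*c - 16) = c - 8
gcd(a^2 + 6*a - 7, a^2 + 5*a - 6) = a - 1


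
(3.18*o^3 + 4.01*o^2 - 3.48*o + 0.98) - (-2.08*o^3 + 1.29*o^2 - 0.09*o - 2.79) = 5.26*o^3 + 2.72*o^2 - 3.39*o + 3.77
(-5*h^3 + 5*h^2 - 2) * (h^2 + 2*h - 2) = -5*h^5 - 5*h^4 + 20*h^3 - 12*h^2 - 4*h + 4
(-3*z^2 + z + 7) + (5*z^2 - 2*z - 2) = 2*z^2 - z + 5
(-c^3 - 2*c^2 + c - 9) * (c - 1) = -c^4 - c^3 + 3*c^2 - 10*c + 9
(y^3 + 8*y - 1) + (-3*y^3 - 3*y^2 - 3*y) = -2*y^3 - 3*y^2 + 5*y - 1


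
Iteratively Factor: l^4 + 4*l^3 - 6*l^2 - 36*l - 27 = (l + 3)*(l^3 + l^2 - 9*l - 9) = (l + 3)^2*(l^2 - 2*l - 3) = (l + 1)*(l + 3)^2*(l - 3)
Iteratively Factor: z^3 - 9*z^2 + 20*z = (z - 5)*(z^2 - 4*z) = (z - 5)*(z - 4)*(z)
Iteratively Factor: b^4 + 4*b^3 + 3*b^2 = (b + 3)*(b^3 + b^2) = b*(b + 3)*(b^2 + b) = b*(b + 1)*(b + 3)*(b)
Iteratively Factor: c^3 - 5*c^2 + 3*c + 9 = (c - 3)*(c^2 - 2*c - 3) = (c - 3)*(c + 1)*(c - 3)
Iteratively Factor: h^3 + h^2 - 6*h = (h)*(h^2 + h - 6) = h*(h - 2)*(h + 3)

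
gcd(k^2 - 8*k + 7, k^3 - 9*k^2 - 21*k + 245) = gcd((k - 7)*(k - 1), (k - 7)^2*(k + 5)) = k - 7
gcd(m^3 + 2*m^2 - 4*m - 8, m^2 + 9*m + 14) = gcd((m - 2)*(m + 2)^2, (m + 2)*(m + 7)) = m + 2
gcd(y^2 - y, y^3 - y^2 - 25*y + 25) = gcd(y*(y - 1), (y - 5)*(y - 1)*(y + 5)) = y - 1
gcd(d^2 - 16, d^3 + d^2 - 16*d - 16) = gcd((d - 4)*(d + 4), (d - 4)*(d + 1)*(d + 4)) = d^2 - 16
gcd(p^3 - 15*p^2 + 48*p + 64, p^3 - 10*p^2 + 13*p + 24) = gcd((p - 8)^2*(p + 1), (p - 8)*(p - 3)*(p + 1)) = p^2 - 7*p - 8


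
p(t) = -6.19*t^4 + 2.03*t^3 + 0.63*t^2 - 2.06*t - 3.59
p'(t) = -24.76*t^3 + 6.09*t^2 + 1.26*t - 2.06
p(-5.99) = -8373.83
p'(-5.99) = 5530.37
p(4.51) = -2374.77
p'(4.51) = -2143.84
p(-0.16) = -3.26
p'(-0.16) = -2.00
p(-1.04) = -10.29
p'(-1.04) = 31.07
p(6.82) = -12735.86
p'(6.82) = -7564.44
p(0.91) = -7.66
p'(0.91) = -14.53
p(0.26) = -4.08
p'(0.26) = -1.76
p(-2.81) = -423.81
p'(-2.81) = 591.86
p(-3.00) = -547.94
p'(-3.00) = 717.49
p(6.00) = -7577.03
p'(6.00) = -5123.42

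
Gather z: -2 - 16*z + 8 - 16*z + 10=16 - 32*z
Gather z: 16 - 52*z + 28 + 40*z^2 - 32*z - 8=40*z^2 - 84*z + 36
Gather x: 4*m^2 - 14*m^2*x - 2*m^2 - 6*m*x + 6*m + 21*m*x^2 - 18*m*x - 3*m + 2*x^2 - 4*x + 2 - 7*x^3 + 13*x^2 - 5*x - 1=2*m^2 + 3*m - 7*x^3 + x^2*(21*m + 15) + x*(-14*m^2 - 24*m - 9) + 1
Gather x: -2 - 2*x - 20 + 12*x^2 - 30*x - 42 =12*x^2 - 32*x - 64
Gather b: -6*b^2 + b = -6*b^2 + b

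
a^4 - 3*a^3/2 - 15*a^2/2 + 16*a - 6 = (a - 2)^2*(a - 1/2)*(a + 3)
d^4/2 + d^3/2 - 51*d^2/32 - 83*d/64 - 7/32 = (d/2 + 1)*(d - 7/4)*(d + 1/4)*(d + 1/2)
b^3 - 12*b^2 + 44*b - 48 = (b - 6)*(b - 4)*(b - 2)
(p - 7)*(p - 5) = p^2 - 12*p + 35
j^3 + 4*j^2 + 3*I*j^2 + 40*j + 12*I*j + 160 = (j + 4)*(j - 5*I)*(j + 8*I)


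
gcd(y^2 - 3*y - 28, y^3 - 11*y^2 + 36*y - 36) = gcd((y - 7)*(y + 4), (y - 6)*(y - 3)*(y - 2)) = 1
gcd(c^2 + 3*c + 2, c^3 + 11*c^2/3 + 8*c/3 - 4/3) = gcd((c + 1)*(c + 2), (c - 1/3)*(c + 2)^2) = c + 2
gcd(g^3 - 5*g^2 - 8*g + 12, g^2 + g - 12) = 1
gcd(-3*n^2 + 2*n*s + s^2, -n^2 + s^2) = -n + s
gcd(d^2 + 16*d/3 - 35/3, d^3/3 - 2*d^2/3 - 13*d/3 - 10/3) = 1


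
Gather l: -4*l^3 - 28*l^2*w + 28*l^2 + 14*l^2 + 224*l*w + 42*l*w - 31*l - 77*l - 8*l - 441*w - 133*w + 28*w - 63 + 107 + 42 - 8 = -4*l^3 + l^2*(42 - 28*w) + l*(266*w - 116) - 546*w + 78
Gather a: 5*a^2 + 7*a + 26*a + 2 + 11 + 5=5*a^2 + 33*a + 18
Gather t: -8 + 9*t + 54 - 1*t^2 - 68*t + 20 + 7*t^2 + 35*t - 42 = 6*t^2 - 24*t + 24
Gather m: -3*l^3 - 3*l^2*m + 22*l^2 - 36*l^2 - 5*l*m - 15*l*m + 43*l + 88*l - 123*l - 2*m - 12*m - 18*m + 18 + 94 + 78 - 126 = -3*l^3 - 14*l^2 + 8*l + m*(-3*l^2 - 20*l - 32) + 64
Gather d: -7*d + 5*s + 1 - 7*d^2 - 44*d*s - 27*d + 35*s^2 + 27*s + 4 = -7*d^2 + d*(-44*s - 34) + 35*s^2 + 32*s + 5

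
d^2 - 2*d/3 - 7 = (d - 3)*(d + 7/3)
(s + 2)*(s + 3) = s^2 + 5*s + 6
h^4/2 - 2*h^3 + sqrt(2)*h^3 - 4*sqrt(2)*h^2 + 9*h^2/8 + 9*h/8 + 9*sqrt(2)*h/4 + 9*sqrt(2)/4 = (h/2 + sqrt(2))*(h - 3)*(h - 3/2)*(h + 1/2)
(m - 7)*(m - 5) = m^2 - 12*m + 35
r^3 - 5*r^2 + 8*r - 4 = (r - 2)^2*(r - 1)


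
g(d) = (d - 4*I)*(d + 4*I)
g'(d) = 2*d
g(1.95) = 19.80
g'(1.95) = 3.90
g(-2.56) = 22.55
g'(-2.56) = -5.12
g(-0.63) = 16.40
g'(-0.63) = -1.26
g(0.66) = 16.44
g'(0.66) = 1.32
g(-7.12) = 66.69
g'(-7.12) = -14.24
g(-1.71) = 18.92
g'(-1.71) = -3.42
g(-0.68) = 16.46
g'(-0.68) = -1.36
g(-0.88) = 16.77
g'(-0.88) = -1.76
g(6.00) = 52.00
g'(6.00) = 12.00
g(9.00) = 97.00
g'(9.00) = 18.00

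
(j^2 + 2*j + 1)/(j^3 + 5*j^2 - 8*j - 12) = (j + 1)/(j^2 + 4*j - 12)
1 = 1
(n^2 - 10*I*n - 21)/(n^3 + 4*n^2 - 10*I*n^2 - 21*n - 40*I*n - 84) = 1/(n + 4)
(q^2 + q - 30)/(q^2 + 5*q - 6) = (q - 5)/(q - 1)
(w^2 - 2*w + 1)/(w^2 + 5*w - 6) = (w - 1)/(w + 6)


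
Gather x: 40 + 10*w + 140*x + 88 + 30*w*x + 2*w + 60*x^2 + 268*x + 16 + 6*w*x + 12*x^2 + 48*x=12*w + 72*x^2 + x*(36*w + 456) + 144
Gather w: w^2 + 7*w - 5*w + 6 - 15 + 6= w^2 + 2*w - 3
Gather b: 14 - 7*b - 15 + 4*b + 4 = 3 - 3*b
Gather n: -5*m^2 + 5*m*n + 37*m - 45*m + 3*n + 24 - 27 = -5*m^2 - 8*m + n*(5*m + 3) - 3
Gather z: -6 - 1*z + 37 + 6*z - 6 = 5*z + 25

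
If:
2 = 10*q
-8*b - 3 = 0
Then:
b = -3/8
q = 1/5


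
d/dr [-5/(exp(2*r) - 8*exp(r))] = 10*(exp(r) - 4)*exp(-r)/(exp(r) - 8)^2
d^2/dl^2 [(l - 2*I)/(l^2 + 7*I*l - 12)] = 2*((l - 2*I)*(2*l + 7*I)^2 - (3*l + 5*I)*(l^2 + 7*I*l - 12))/(l^2 + 7*I*l - 12)^3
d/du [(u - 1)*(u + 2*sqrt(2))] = 2*u - 1 + 2*sqrt(2)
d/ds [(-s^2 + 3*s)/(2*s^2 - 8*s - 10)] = (s^2 + 10*s - 15)/(2*(s^4 - 8*s^3 + 6*s^2 + 40*s + 25))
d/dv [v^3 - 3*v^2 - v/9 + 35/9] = 3*v^2 - 6*v - 1/9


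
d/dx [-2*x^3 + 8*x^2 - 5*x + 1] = -6*x^2 + 16*x - 5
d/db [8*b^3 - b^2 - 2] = 2*b*(12*b - 1)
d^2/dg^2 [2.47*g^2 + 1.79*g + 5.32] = 4.94000000000000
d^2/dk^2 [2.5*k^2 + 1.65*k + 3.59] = 5.00000000000000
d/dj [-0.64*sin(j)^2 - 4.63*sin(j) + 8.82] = -(1.28*sin(j) + 4.63)*cos(j)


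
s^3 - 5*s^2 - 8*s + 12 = (s - 6)*(s - 1)*(s + 2)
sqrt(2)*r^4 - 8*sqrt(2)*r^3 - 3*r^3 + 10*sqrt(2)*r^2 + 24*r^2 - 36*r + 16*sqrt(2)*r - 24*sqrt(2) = (r - 6)*(r - 2)*(r - 2*sqrt(2))*(sqrt(2)*r + 1)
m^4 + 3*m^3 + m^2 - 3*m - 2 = (m - 1)*(m + 1)^2*(m + 2)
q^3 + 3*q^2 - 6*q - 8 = (q - 2)*(q + 1)*(q + 4)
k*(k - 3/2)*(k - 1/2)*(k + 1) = k^4 - k^3 - 5*k^2/4 + 3*k/4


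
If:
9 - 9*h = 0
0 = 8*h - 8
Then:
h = 1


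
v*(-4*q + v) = -4*q*v + v^2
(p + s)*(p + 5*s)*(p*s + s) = p^3*s + 6*p^2*s^2 + p^2*s + 5*p*s^3 + 6*p*s^2 + 5*s^3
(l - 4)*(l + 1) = l^2 - 3*l - 4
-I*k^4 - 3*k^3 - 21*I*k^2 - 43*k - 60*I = (k - 5*I)*(k - 3*I)*(k + 4*I)*(-I*k + 1)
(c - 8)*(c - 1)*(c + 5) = c^3 - 4*c^2 - 37*c + 40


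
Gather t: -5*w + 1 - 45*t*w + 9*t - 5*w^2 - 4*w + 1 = t*(9 - 45*w) - 5*w^2 - 9*w + 2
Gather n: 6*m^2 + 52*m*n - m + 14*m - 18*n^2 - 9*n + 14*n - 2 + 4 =6*m^2 + 13*m - 18*n^2 + n*(52*m + 5) + 2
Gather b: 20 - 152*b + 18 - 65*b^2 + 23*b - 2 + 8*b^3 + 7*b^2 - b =8*b^3 - 58*b^2 - 130*b + 36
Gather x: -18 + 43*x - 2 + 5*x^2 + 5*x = 5*x^2 + 48*x - 20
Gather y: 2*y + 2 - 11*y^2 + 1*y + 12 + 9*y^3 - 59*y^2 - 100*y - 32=9*y^3 - 70*y^2 - 97*y - 18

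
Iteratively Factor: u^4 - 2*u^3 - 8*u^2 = (u)*(u^3 - 2*u^2 - 8*u) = u*(u + 2)*(u^2 - 4*u) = u*(u - 4)*(u + 2)*(u)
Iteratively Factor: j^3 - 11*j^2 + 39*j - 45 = (j - 3)*(j^2 - 8*j + 15) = (j - 3)^2*(j - 5)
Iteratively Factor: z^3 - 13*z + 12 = (z + 4)*(z^2 - 4*z + 3) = (z - 1)*(z + 4)*(z - 3)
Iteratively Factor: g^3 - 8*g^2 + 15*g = (g)*(g^2 - 8*g + 15) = g*(g - 5)*(g - 3)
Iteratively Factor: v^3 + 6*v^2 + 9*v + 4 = (v + 4)*(v^2 + 2*v + 1) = (v + 1)*(v + 4)*(v + 1)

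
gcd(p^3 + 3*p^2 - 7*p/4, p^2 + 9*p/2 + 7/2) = p + 7/2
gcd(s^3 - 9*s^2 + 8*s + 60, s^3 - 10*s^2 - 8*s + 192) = s - 6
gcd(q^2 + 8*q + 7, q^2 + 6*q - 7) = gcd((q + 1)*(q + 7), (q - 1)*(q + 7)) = q + 7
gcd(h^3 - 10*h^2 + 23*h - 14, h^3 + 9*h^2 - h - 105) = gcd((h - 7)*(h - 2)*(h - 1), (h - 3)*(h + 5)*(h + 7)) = 1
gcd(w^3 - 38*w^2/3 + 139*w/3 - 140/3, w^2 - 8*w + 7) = w - 7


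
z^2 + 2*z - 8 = (z - 2)*(z + 4)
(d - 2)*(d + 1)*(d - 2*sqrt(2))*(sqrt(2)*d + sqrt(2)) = sqrt(2)*d^4 - 4*d^3 - 3*sqrt(2)*d^2 - 2*sqrt(2)*d + 12*d + 8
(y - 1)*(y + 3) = y^2 + 2*y - 3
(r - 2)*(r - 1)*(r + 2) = r^3 - r^2 - 4*r + 4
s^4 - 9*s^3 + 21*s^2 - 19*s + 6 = (s - 6)*(s - 1)^3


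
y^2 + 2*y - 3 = (y - 1)*(y + 3)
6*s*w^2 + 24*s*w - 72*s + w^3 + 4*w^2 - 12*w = (6*s + w)*(w - 2)*(w + 6)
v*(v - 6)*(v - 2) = v^3 - 8*v^2 + 12*v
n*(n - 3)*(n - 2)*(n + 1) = n^4 - 4*n^3 + n^2 + 6*n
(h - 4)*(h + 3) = h^2 - h - 12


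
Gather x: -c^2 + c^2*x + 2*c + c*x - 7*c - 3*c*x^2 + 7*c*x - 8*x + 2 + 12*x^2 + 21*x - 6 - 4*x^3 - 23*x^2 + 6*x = -c^2 - 5*c - 4*x^3 + x^2*(-3*c - 11) + x*(c^2 + 8*c + 19) - 4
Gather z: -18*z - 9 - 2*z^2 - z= -2*z^2 - 19*z - 9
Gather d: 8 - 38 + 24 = -6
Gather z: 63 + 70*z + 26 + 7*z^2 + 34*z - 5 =7*z^2 + 104*z + 84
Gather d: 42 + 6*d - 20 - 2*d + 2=4*d + 24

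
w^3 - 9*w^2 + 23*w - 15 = (w - 5)*(w - 3)*(w - 1)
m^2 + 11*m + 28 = (m + 4)*(m + 7)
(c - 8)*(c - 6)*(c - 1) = c^3 - 15*c^2 + 62*c - 48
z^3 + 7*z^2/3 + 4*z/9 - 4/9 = (z - 1/3)*(z + 2/3)*(z + 2)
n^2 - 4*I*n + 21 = (n - 7*I)*(n + 3*I)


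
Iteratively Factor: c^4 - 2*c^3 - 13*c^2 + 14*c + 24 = (c + 1)*(c^3 - 3*c^2 - 10*c + 24) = (c + 1)*(c + 3)*(c^2 - 6*c + 8) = (c - 2)*(c + 1)*(c + 3)*(c - 4)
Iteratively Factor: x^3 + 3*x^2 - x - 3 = (x - 1)*(x^2 + 4*x + 3) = (x - 1)*(x + 1)*(x + 3)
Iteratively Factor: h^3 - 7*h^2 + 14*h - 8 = (h - 2)*(h^2 - 5*h + 4) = (h - 2)*(h - 1)*(h - 4)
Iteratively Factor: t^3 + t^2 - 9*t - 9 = (t + 1)*(t^2 - 9) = (t - 3)*(t + 1)*(t + 3)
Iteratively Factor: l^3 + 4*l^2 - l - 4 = (l + 4)*(l^2 - 1) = (l + 1)*(l + 4)*(l - 1)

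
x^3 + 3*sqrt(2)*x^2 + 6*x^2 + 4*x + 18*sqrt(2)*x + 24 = (x + 6)*(x + sqrt(2))*(x + 2*sqrt(2))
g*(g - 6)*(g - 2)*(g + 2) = g^4 - 6*g^3 - 4*g^2 + 24*g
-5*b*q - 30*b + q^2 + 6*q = (-5*b + q)*(q + 6)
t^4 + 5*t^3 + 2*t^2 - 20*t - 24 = (t - 2)*(t + 2)^2*(t + 3)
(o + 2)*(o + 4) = o^2 + 6*o + 8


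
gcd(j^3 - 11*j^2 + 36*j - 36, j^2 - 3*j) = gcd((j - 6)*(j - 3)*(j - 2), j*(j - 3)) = j - 3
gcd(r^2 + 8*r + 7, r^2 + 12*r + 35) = r + 7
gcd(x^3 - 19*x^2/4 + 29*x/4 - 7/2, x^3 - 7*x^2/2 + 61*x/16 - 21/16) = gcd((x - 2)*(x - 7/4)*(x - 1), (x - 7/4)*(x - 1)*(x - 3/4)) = x^2 - 11*x/4 + 7/4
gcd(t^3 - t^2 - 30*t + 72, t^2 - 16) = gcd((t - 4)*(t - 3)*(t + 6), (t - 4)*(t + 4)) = t - 4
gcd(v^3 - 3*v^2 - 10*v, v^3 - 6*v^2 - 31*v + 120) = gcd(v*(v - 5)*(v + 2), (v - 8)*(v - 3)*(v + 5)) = 1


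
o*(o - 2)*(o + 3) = o^3 + o^2 - 6*o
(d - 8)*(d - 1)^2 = d^3 - 10*d^2 + 17*d - 8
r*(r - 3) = r^2 - 3*r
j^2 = j^2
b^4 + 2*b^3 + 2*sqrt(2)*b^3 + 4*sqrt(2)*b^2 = b^2*(b + 2)*(b + 2*sqrt(2))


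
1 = 1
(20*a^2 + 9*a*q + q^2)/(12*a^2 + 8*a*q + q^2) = (20*a^2 + 9*a*q + q^2)/(12*a^2 + 8*a*q + q^2)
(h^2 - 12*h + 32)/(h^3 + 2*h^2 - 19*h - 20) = (h - 8)/(h^2 + 6*h + 5)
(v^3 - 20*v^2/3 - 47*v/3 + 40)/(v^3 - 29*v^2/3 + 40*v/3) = (v + 3)/v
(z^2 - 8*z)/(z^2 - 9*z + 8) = z/(z - 1)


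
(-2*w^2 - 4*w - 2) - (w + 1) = -2*w^2 - 5*w - 3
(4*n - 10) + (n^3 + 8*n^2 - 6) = n^3 + 8*n^2 + 4*n - 16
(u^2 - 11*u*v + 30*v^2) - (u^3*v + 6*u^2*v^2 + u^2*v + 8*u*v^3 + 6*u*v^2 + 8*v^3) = -u^3*v - 6*u^2*v^2 - u^2*v + u^2 - 8*u*v^3 - 6*u*v^2 - 11*u*v - 8*v^3 + 30*v^2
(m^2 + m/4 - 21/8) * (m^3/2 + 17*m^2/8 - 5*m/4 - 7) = m^5/2 + 9*m^4/4 - 65*m^3/32 - 825*m^2/64 + 49*m/32 + 147/8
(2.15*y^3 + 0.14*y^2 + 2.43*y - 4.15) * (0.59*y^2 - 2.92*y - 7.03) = 1.2685*y^5 - 6.1954*y^4 - 14.0896*y^3 - 10.5283*y^2 - 4.9649*y + 29.1745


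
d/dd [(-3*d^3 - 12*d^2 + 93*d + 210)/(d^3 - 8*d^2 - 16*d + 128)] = 18*(2*d^4 - 5*d^3 - 47*d^2 + 16*d + 848)/(d^6 - 16*d^5 + 32*d^4 + 512*d^3 - 1792*d^2 - 4096*d + 16384)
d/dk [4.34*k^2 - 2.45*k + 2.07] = 8.68*k - 2.45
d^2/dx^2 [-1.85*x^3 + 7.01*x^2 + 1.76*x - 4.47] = 14.02 - 11.1*x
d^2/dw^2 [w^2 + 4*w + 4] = 2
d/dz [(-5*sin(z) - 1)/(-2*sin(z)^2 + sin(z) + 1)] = (-4*sin(z) + 5*cos(2*z) - 9)*cos(z)/(sin(z) + cos(2*z))^2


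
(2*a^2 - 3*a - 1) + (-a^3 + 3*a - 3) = -a^3 + 2*a^2 - 4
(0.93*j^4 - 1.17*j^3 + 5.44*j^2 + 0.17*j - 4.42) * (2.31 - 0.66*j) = -0.6138*j^5 + 2.9205*j^4 - 6.2931*j^3 + 12.4542*j^2 + 3.3099*j - 10.2102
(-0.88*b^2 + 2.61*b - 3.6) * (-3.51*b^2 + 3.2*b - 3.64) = 3.0888*b^4 - 11.9771*b^3 + 24.1912*b^2 - 21.0204*b + 13.104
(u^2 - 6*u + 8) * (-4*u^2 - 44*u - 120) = -4*u^4 - 20*u^3 + 112*u^2 + 368*u - 960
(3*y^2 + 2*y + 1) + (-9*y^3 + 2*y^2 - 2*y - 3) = -9*y^3 + 5*y^2 - 2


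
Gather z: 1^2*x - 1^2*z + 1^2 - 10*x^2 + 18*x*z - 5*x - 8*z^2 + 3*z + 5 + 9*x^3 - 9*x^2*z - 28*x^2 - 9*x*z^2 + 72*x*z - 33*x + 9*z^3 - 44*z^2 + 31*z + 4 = 9*x^3 - 38*x^2 - 37*x + 9*z^3 + z^2*(-9*x - 52) + z*(-9*x^2 + 90*x + 33) + 10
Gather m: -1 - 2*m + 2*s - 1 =-2*m + 2*s - 2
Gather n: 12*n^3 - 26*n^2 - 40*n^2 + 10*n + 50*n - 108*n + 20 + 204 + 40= 12*n^3 - 66*n^2 - 48*n + 264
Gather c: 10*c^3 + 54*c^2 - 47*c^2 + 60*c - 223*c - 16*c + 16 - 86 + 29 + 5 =10*c^3 + 7*c^2 - 179*c - 36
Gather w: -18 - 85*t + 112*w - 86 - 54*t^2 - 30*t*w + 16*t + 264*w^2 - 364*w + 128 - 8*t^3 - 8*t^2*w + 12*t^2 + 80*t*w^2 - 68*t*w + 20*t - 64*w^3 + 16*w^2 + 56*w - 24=-8*t^3 - 42*t^2 - 49*t - 64*w^3 + w^2*(80*t + 280) + w*(-8*t^2 - 98*t - 196)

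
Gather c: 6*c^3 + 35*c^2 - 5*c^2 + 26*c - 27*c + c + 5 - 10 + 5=6*c^3 + 30*c^2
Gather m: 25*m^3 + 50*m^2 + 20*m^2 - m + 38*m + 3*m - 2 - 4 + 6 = 25*m^3 + 70*m^2 + 40*m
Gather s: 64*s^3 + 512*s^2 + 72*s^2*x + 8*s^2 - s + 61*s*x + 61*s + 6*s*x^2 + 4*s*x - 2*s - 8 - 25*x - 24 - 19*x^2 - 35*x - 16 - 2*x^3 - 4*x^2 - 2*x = 64*s^3 + s^2*(72*x + 520) + s*(6*x^2 + 65*x + 58) - 2*x^3 - 23*x^2 - 62*x - 48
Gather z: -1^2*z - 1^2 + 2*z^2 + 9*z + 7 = 2*z^2 + 8*z + 6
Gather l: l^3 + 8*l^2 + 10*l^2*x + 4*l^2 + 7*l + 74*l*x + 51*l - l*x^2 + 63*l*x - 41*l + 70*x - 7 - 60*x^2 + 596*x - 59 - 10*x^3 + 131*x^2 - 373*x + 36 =l^3 + l^2*(10*x + 12) + l*(-x^2 + 137*x + 17) - 10*x^3 + 71*x^2 + 293*x - 30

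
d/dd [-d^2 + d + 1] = 1 - 2*d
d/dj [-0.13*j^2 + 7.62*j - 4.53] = 7.62 - 0.26*j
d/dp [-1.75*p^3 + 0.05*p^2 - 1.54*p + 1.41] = -5.25*p^2 + 0.1*p - 1.54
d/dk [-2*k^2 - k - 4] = -4*k - 1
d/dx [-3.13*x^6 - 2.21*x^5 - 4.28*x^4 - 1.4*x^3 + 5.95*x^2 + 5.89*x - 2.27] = -18.78*x^5 - 11.05*x^4 - 17.12*x^3 - 4.2*x^2 + 11.9*x + 5.89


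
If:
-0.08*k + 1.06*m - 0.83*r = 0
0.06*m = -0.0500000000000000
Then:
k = -10.375*r - 11.0416666666667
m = -0.83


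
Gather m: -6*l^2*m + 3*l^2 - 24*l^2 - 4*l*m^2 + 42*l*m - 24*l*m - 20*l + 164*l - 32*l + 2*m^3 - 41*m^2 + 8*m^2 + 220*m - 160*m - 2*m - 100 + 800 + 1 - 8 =-21*l^2 + 112*l + 2*m^3 + m^2*(-4*l - 33) + m*(-6*l^2 + 18*l + 58) + 693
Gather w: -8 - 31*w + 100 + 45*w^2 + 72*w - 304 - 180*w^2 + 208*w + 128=-135*w^2 + 249*w - 84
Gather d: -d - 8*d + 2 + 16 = 18 - 9*d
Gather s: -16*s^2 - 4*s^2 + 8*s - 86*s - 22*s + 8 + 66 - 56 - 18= -20*s^2 - 100*s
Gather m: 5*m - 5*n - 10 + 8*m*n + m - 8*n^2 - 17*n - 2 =m*(8*n + 6) - 8*n^2 - 22*n - 12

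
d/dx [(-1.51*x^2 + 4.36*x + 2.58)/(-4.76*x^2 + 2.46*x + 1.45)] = (17.039*x^2 + 20.1826*x - 0.0247999999999999)/(22.6576*x^4 - 23.4192*x^3 - 7.7524*x^2 + 7.134*x + 2.1025)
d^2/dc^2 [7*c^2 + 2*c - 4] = 14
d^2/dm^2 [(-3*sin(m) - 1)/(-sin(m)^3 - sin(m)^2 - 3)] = (-12*sin(m)^7 - 18*sin(m)^6 + 4*sin(m)^5 + 143*sin(m)^4 + 103*sin(m)^3 - 90*sin(m)^2 - 99*sin(m) - 6)/(sin(m)^3 + sin(m)^2 + 3)^3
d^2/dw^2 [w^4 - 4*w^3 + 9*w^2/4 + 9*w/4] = 12*w^2 - 24*w + 9/2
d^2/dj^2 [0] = 0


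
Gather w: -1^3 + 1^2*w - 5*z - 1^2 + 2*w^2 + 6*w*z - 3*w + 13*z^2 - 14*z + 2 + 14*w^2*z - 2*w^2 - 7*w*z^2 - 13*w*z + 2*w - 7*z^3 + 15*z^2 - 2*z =14*w^2*z + w*(-7*z^2 - 7*z) - 7*z^3 + 28*z^2 - 21*z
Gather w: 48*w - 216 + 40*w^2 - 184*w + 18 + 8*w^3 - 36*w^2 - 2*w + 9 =8*w^3 + 4*w^2 - 138*w - 189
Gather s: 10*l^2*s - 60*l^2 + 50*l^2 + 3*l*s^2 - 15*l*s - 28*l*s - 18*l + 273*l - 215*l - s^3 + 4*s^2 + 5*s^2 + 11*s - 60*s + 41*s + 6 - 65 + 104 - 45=-10*l^2 + 40*l - s^3 + s^2*(3*l + 9) + s*(10*l^2 - 43*l - 8)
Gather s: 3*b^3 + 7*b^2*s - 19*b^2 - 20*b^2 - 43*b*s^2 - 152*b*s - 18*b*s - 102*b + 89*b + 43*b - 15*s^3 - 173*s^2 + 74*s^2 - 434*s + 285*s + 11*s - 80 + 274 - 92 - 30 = 3*b^3 - 39*b^2 + 30*b - 15*s^3 + s^2*(-43*b - 99) + s*(7*b^2 - 170*b - 138) + 72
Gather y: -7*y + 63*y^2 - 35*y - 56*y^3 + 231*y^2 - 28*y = -56*y^3 + 294*y^2 - 70*y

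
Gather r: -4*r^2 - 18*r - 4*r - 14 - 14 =-4*r^2 - 22*r - 28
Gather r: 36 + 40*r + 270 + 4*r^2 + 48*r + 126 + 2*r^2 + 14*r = 6*r^2 + 102*r + 432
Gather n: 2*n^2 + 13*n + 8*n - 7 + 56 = 2*n^2 + 21*n + 49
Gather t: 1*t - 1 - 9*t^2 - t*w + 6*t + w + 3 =-9*t^2 + t*(7 - w) + w + 2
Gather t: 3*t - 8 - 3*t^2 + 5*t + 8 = -3*t^2 + 8*t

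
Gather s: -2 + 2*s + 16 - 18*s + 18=32 - 16*s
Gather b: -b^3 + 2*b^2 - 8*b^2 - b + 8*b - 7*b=-b^3 - 6*b^2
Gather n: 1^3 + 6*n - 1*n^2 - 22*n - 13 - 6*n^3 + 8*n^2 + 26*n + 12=-6*n^3 + 7*n^2 + 10*n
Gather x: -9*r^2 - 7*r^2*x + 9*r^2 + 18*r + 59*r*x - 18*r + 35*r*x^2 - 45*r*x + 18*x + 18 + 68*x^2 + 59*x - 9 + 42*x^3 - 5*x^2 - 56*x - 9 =42*x^3 + x^2*(35*r + 63) + x*(-7*r^2 + 14*r + 21)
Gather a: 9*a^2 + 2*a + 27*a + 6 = 9*a^2 + 29*a + 6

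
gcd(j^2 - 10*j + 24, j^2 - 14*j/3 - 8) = j - 6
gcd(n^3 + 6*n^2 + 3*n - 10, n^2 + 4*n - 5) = n^2 + 4*n - 5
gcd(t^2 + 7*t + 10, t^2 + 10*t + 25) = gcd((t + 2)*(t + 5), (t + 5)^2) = t + 5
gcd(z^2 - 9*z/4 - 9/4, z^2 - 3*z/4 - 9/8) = z + 3/4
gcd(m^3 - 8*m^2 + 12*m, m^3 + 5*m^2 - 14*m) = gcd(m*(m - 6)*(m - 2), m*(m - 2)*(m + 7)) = m^2 - 2*m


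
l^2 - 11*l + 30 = (l - 6)*(l - 5)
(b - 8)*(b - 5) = b^2 - 13*b + 40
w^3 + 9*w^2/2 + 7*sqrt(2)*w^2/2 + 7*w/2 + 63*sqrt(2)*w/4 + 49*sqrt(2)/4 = (w + 1)*(w + 7/2)*(w + 7*sqrt(2)/2)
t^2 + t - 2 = (t - 1)*(t + 2)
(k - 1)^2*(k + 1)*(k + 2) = k^4 + k^3 - 3*k^2 - k + 2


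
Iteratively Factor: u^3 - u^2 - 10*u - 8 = (u + 2)*(u^2 - 3*u - 4) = (u - 4)*(u + 2)*(u + 1)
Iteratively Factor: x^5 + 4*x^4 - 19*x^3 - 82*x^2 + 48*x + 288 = (x - 4)*(x^4 + 8*x^3 + 13*x^2 - 30*x - 72) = (x - 4)*(x - 2)*(x^3 + 10*x^2 + 33*x + 36) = (x - 4)*(x - 2)*(x + 4)*(x^2 + 6*x + 9) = (x - 4)*(x - 2)*(x + 3)*(x + 4)*(x + 3)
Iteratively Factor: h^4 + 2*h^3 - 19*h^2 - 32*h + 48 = (h + 4)*(h^3 - 2*h^2 - 11*h + 12) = (h - 1)*(h + 4)*(h^2 - h - 12) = (h - 1)*(h + 3)*(h + 4)*(h - 4)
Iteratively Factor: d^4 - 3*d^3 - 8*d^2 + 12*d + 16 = (d + 2)*(d^3 - 5*d^2 + 2*d + 8) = (d - 4)*(d + 2)*(d^2 - d - 2) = (d - 4)*(d + 1)*(d + 2)*(d - 2)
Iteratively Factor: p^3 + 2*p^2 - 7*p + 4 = (p - 1)*(p^2 + 3*p - 4) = (p - 1)^2*(p + 4)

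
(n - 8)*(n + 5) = n^2 - 3*n - 40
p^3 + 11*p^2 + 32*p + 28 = (p + 2)^2*(p + 7)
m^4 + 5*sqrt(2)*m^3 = m^3*(m + 5*sqrt(2))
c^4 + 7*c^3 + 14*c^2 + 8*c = c*(c + 1)*(c + 2)*(c + 4)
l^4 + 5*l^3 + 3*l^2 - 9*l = l*(l - 1)*(l + 3)^2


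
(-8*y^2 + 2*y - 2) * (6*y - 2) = -48*y^3 + 28*y^2 - 16*y + 4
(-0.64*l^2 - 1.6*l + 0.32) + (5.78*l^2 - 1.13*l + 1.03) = 5.14*l^2 - 2.73*l + 1.35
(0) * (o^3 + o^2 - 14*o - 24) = 0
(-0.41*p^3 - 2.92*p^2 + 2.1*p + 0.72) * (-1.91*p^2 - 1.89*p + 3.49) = 0.7831*p^5 + 6.3521*p^4 + 0.0768999999999993*p^3 - 15.535*p^2 + 5.9682*p + 2.5128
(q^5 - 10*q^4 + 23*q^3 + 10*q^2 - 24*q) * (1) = q^5 - 10*q^4 + 23*q^3 + 10*q^2 - 24*q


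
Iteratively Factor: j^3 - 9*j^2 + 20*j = (j - 4)*(j^2 - 5*j) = j*(j - 4)*(j - 5)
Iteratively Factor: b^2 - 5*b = (b)*(b - 5)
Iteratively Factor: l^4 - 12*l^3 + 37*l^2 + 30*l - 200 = (l - 5)*(l^3 - 7*l^2 + 2*l + 40) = (l - 5)*(l + 2)*(l^2 - 9*l + 20) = (l - 5)^2*(l + 2)*(l - 4)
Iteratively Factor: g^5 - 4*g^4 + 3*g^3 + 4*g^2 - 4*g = (g + 1)*(g^4 - 5*g^3 + 8*g^2 - 4*g) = (g - 2)*(g + 1)*(g^3 - 3*g^2 + 2*g) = (g - 2)^2*(g + 1)*(g^2 - g) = g*(g - 2)^2*(g + 1)*(g - 1)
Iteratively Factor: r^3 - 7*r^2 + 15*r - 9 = (r - 1)*(r^2 - 6*r + 9) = (r - 3)*(r - 1)*(r - 3)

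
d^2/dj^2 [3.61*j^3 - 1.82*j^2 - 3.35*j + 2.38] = 21.66*j - 3.64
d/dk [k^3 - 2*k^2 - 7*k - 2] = 3*k^2 - 4*k - 7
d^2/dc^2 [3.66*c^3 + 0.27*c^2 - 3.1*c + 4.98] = 21.96*c + 0.54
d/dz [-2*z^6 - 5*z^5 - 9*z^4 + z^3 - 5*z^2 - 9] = z*(-12*z^4 - 25*z^3 - 36*z^2 + 3*z - 10)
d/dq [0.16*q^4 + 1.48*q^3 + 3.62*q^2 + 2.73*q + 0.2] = 0.64*q^3 + 4.44*q^2 + 7.24*q + 2.73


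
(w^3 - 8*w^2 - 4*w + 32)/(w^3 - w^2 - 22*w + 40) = (w^2 - 6*w - 16)/(w^2 + w - 20)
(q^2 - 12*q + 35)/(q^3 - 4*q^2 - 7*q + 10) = (q - 7)/(q^2 + q - 2)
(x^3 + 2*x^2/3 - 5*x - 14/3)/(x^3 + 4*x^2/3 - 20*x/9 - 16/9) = 3*(3*x^2 - 4*x - 7)/(9*x^2 - 6*x - 8)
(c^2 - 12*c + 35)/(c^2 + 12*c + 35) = (c^2 - 12*c + 35)/(c^2 + 12*c + 35)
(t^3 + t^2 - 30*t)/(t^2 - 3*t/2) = 2*(t^2 + t - 30)/(2*t - 3)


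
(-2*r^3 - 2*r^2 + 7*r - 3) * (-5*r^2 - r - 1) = 10*r^5 + 12*r^4 - 31*r^3 + 10*r^2 - 4*r + 3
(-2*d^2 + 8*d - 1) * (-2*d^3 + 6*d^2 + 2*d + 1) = 4*d^5 - 28*d^4 + 46*d^3 + 8*d^2 + 6*d - 1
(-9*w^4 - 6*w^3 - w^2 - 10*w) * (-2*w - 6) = 18*w^5 + 66*w^4 + 38*w^3 + 26*w^2 + 60*w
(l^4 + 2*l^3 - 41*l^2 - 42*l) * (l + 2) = l^5 + 4*l^4 - 37*l^3 - 124*l^2 - 84*l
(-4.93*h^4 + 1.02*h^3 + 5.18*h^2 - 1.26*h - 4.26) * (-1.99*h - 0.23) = 9.8107*h^5 - 0.8959*h^4 - 10.5428*h^3 + 1.316*h^2 + 8.7672*h + 0.9798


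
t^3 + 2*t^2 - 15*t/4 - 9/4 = (t - 3/2)*(t + 1/2)*(t + 3)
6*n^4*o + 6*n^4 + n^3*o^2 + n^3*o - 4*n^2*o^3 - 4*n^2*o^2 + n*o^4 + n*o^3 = (-3*n + o)*(-2*n + o)*(n + o)*(n*o + n)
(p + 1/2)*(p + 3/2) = p^2 + 2*p + 3/4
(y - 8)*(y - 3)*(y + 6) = y^3 - 5*y^2 - 42*y + 144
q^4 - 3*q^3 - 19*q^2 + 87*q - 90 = (q - 3)^2*(q - 2)*(q + 5)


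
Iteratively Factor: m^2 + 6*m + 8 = (m + 2)*(m + 4)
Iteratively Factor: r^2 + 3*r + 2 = (r + 2)*(r + 1)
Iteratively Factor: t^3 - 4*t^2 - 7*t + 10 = (t - 1)*(t^2 - 3*t - 10) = (t - 1)*(t + 2)*(t - 5)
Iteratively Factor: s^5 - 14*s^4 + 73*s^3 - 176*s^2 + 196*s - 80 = (s - 2)*(s^4 - 12*s^3 + 49*s^2 - 78*s + 40) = (s - 2)^2*(s^3 - 10*s^2 + 29*s - 20) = (s - 4)*(s - 2)^2*(s^2 - 6*s + 5) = (s - 5)*(s - 4)*(s - 2)^2*(s - 1)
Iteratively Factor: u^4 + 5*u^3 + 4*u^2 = (u)*(u^3 + 5*u^2 + 4*u) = u*(u + 1)*(u^2 + 4*u) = u^2*(u + 1)*(u + 4)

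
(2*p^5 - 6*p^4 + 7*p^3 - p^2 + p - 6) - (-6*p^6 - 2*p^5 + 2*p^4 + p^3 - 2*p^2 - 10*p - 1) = 6*p^6 + 4*p^5 - 8*p^4 + 6*p^3 + p^2 + 11*p - 5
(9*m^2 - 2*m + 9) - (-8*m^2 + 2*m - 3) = 17*m^2 - 4*m + 12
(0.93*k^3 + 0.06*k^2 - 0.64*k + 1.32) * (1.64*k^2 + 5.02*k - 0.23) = 1.5252*k^5 + 4.767*k^4 - 0.9623*k^3 - 1.0618*k^2 + 6.7736*k - 0.3036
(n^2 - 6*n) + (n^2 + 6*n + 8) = 2*n^2 + 8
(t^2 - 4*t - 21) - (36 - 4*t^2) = 5*t^2 - 4*t - 57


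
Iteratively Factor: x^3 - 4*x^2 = (x)*(x^2 - 4*x) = x*(x - 4)*(x)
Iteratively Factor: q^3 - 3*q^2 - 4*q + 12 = (q + 2)*(q^2 - 5*q + 6) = (q - 3)*(q + 2)*(q - 2)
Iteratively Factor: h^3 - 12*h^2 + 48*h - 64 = (h - 4)*(h^2 - 8*h + 16) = (h - 4)^2*(h - 4)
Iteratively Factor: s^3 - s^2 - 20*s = (s)*(s^2 - s - 20) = s*(s - 5)*(s + 4)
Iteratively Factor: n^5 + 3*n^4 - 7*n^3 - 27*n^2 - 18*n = (n + 3)*(n^4 - 7*n^2 - 6*n) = n*(n + 3)*(n^3 - 7*n - 6) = n*(n + 1)*(n + 3)*(n^2 - n - 6) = n*(n - 3)*(n + 1)*(n + 3)*(n + 2)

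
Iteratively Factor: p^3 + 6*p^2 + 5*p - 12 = (p - 1)*(p^2 + 7*p + 12) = (p - 1)*(p + 4)*(p + 3)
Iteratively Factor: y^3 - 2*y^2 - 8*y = (y - 4)*(y^2 + 2*y) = (y - 4)*(y + 2)*(y)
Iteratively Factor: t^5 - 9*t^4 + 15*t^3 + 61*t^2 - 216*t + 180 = (t - 2)*(t^4 - 7*t^3 + t^2 + 63*t - 90) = (t - 2)*(t + 3)*(t^3 - 10*t^2 + 31*t - 30) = (t - 3)*(t - 2)*(t + 3)*(t^2 - 7*t + 10) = (t - 5)*(t - 3)*(t - 2)*(t + 3)*(t - 2)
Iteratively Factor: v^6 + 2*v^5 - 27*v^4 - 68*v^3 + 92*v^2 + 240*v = (v + 2)*(v^5 - 27*v^3 - 14*v^2 + 120*v) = (v + 2)*(v + 4)*(v^4 - 4*v^3 - 11*v^2 + 30*v) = (v - 2)*(v + 2)*(v + 4)*(v^3 - 2*v^2 - 15*v) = v*(v - 2)*(v + 2)*(v + 4)*(v^2 - 2*v - 15) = v*(v - 5)*(v - 2)*(v + 2)*(v + 4)*(v + 3)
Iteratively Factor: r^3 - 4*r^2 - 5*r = (r)*(r^2 - 4*r - 5) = r*(r - 5)*(r + 1)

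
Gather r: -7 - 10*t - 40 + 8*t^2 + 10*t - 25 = 8*t^2 - 72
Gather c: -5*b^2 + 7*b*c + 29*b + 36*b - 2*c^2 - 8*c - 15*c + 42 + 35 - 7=-5*b^2 + 65*b - 2*c^2 + c*(7*b - 23) + 70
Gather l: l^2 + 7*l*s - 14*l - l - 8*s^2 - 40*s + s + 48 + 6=l^2 + l*(7*s - 15) - 8*s^2 - 39*s + 54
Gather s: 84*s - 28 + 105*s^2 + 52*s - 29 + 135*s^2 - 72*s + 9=240*s^2 + 64*s - 48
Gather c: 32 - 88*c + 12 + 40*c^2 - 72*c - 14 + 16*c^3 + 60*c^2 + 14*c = 16*c^3 + 100*c^2 - 146*c + 30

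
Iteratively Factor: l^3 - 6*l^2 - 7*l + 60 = (l - 4)*(l^2 - 2*l - 15) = (l - 4)*(l + 3)*(l - 5)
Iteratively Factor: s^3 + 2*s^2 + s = (s + 1)*(s^2 + s) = s*(s + 1)*(s + 1)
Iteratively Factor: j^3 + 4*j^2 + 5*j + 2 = (j + 2)*(j^2 + 2*j + 1) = (j + 1)*(j + 2)*(j + 1)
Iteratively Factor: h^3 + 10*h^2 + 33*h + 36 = (h + 3)*(h^2 + 7*h + 12) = (h + 3)*(h + 4)*(h + 3)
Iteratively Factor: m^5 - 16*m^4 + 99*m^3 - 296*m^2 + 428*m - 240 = (m - 3)*(m^4 - 13*m^3 + 60*m^2 - 116*m + 80) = (m - 3)*(m - 2)*(m^3 - 11*m^2 + 38*m - 40) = (m - 5)*(m - 3)*(m - 2)*(m^2 - 6*m + 8) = (m - 5)*(m - 4)*(m - 3)*(m - 2)*(m - 2)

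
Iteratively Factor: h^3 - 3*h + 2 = (h - 1)*(h^2 + h - 2) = (h - 1)^2*(h + 2)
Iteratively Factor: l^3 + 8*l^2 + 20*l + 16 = (l + 2)*(l^2 + 6*l + 8) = (l + 2)*(l + 4)*(l + 2)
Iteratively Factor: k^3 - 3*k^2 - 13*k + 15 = (k + 3)*(k^2 - 6*k + 5) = (k - 1)*(k + 3)*(k - 5)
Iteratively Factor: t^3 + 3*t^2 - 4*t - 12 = (t - 2)*(t^2 + 5*t + 6) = (t - 2)*(t + 3)*(t + 2)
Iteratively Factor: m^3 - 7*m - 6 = (m + 2)*(m^2 - 2*m - 3) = (m + 1)*(m + 2)*(m - 3)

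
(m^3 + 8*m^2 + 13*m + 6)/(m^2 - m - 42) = (m^2 + 2*m + 1)/(m - 7)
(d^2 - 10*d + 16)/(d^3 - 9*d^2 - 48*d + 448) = (d - 2)/(d^2 - d - 56)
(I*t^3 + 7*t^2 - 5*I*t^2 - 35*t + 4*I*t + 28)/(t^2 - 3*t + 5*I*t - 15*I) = (I*t^3 + t^2*(7 - 5*I) + t*(-35 + 4*I) + 28)/(t^2 + t*(-3 + 5*I) - 15*I)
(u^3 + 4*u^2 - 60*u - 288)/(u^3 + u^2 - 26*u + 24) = (u^2 - 2*u - 48)/(u^2 - 5*u + 4)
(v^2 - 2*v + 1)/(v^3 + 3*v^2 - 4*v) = (v - 1)/(v*(v + 4))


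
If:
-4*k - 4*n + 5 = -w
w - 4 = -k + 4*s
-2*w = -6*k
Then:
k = w/3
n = 5/4 - w/12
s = w/3 - 1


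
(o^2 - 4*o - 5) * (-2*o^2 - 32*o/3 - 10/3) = -2*o^4 - 8*o^3/3 + 148*o^2/3 + 200*o/3 + 50/3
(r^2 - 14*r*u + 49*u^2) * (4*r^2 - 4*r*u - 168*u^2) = 4*r^4 - 60*r^3*u + 84*r^2*u^2 + 2156*r*u^3 - 8232*u^4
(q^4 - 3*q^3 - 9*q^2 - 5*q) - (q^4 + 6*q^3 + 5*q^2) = -9*q^3 - 14*q^2 - 5*q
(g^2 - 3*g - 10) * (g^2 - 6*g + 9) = g^4 - 9*g^3 + 17*g^2 + 33*g - 90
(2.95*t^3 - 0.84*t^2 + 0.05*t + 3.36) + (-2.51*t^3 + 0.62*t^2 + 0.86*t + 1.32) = 0.44*t^3 - 0.22*t^2 + 0.91*t + 4.68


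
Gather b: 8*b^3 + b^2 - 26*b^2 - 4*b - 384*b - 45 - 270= 8*b^3 - 25*b^2 - 388*b - 315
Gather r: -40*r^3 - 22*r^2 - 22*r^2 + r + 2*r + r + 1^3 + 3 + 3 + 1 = -40*r^3 - 44*r^2 + 4*r + 8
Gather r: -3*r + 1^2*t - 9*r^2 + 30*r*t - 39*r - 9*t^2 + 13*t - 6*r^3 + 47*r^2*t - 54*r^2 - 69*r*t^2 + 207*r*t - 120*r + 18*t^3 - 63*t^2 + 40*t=-6*r^3 + r^2*(47*t - 63) + r*(-69*t^2 + 237*t - 162) + 18*t^3 - 72*t^2 + 54*t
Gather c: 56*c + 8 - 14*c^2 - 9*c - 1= -14*c^2 + 47*c + 7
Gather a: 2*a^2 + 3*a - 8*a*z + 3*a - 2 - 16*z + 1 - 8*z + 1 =2*a^2 + a*(6 - 8*z) - 24*z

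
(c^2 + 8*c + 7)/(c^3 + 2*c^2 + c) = (c + 7)/(c*(c + 1))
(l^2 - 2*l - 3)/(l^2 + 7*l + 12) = (l^2 - 2*l - 3)/(l^2 + 7*l + 12)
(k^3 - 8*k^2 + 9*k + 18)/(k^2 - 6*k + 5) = (k^3 - 8*k^2 + 9*k + 18)/(k^2 - 6*k + 5)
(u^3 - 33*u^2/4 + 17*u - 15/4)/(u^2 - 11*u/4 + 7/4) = (4*u^3 - 33*u^2 + 68*u - 15)/(4*u^2 - 11*u + 7)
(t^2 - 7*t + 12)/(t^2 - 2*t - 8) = (t - 3)/(t + 2)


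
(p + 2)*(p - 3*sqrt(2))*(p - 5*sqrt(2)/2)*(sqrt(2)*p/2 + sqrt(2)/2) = sqrt(2)*p^4/2 - 11*p^3/2 + 3*sqrt(2)*p^3/2 - 33*p^2/2 + 17*sqrt(2)*p^2/2 - 11*p + 45*sqrt(2)*p/2 + 15*sqrt(2)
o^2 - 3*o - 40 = (o - 8)*(o + 5)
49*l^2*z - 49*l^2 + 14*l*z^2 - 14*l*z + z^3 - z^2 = (7*l + z)^2*(z - 1)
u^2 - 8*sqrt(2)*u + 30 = (u - 5*sqrt(2))*(u - 3*sqrt(2))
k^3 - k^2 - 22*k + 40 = (k - 4)*(k - 2)*(k + 5)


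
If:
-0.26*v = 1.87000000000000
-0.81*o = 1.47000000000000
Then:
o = -1.81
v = -7.19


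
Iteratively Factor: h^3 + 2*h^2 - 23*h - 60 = (h - 5)*(h^2 + 7*h + 12) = (h - 5)*(h + 3)*(h + 4)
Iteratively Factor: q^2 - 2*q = (q)*(q - 2)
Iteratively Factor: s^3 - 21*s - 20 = (s + 1)*(s^2 - s - 20) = (s - 5)*(s + 1)*(s + 4)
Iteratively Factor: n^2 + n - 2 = (n - 1)*(n + 2)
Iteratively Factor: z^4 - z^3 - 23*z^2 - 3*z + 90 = (z - 5)*(z^3 + 4*z^2 - 3*z - 18) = (z - 5)*(z + 3)*(z^2 + z - 6) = (z - 5)*(z - 2)*(z + 3)*(z + 3)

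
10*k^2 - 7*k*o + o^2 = (-5*k + o)*(-2*k + o)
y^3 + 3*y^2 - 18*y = y*(y - 3)*(y + 6)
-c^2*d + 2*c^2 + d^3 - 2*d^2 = (-c + d)*(c + d)*(d - 2)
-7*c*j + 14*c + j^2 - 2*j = (-7*c + j)*(j - 2)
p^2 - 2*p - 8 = (p - 4)*(p + 2)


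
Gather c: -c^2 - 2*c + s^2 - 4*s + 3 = -c^2 - 2*c + s^2 - 4*s + 3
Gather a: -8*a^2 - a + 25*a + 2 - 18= -8*a^2 + 24*a - 16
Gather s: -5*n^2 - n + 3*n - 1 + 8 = -5*n^2 + 2*n + 7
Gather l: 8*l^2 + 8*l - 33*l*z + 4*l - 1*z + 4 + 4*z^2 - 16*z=8*l^2 + l*(12 - 33*z) + 4*z^2 - 17*z + 4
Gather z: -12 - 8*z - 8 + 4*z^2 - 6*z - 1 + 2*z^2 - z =6*z^2 - 15*z - 21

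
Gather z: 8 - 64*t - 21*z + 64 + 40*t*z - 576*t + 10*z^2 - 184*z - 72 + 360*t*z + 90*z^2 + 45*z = -640*t + 100*z^2 + z*(400*t - 160)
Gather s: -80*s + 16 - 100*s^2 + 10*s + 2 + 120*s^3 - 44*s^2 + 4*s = 120*s^3 - 144*s^2 - 66*s + 18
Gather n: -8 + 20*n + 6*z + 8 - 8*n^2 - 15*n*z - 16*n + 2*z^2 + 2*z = -8*n^2 + n*(4 - 15*z) + 2*z^2 + 8*z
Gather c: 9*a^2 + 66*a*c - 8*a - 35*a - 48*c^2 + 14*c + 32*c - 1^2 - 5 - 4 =9*a^2 - 43*a - 48*c^2 + c*(66*a + 46) - 10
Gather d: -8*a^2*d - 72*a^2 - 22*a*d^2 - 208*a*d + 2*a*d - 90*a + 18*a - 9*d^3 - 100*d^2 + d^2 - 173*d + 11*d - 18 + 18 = -72*a^2 - 72*a - 9*d^3 + d^2*(-22*a - 99) + d*(-8*a^2 - 206*a - 162)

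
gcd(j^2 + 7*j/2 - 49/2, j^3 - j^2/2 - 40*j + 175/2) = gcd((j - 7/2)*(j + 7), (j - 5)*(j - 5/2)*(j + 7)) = j + 7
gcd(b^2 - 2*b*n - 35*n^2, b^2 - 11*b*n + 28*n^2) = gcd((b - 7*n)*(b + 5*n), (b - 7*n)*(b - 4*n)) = b - 7*n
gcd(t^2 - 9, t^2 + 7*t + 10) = 1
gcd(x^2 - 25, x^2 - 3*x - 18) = 1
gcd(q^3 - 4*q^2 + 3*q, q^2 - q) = q^2 - q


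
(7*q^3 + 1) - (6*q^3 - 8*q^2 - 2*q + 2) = q^3 + 8*q^2 + 2*q - 1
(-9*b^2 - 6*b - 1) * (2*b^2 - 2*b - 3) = -18*b^4 + 6*b^3 + 37*b^2 + 20*b + 3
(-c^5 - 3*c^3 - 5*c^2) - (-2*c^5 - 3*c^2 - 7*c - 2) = c^5 - 3*c^3 - 2*c^2 + 7*c + 2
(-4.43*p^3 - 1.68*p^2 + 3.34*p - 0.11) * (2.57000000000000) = -11.3851*p^3 - 4.3176*p^2 + 8.5838*p - 0.2827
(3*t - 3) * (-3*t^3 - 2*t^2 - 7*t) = -9*t^4 + 3*t^3 - 15*t^2 + 21*t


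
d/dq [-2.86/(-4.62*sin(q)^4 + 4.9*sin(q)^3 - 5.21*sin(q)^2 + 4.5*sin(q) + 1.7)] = (-52.8528*sin(q)^3 + 42.042*sin(q)^2 - 29.8012*sin(q) + 12.87)*cos(q)/(-4.62*sin(q)^4 + 4.9*sin(q)^3 - 5.21*sin(q)^2 + 4.5*sin(q) + 1.7)^2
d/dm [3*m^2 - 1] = 6*m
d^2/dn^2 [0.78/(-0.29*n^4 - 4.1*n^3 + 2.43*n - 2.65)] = (n*(2.7144*n + 19.188)*(0.29*n^4 + 4.1*n^3 - 2.43*n + 2.65) - 0.78*(1.16*n^3 + 12.3*n^2 - 2.43)*(2.32*n^3 + 24.6*n^2 - 4.86))/(0.29*n^4 + 4.1*n^3 - 2.43*n + 2.65)^3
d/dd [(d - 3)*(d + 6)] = 2*d + 3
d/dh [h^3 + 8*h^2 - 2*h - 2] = 3*h^2 + 16*h - 2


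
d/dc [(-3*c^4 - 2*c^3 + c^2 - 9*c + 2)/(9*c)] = -c^2 - 4*c/9 + 1/9 - 2/(9*c^2)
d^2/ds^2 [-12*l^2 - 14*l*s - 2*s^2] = -4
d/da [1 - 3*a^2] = -6*a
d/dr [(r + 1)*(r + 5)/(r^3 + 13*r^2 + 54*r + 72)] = (-r^4 - 12*r^3 - 39*r^2 + 14*r + 162)/(r^6 + 26*r^5 + 277*r^4 + 1548*r^3 + 4788*r^2 + 7776*r + 5184)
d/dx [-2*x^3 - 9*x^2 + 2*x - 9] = -6*x^2 - 18*x + 2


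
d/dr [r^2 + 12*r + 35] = 2*r + 12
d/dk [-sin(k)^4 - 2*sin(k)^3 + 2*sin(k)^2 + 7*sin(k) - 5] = (sin(k) + sin(3*k) + 3*cos(2*k) + 4)*cos(k)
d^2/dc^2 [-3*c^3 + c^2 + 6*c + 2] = 2 - 18*c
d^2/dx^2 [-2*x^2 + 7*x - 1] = -4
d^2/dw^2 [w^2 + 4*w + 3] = 2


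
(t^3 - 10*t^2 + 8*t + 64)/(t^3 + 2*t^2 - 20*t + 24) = (t^3 - 10*t^2 + 8*t + 64)/(t^3 + 2*t^2 - 20*t + 24)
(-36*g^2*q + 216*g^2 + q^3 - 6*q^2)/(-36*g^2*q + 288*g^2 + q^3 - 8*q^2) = (q - 6)/(q - 8)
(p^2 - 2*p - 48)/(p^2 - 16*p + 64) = (p + 6)/(p - 8)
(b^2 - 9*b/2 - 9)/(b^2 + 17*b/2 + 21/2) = (b - 6)/(b + 7)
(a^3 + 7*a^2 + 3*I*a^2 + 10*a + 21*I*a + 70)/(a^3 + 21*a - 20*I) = (a^2 + a*(7 - 2*I) - 14*I)/(a^2 - 5*I*a - 4)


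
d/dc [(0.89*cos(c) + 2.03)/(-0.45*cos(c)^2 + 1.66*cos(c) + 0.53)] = (-0.4005*cos(c)^2 - 1.827*cos(c) + 2.8981)*sin(c)/(0.2025*cos(c)^4 - 1.494*cos(c)^3 + 2.2786*cos(c)^2 + 1.7596*cos(c) + 0.2809)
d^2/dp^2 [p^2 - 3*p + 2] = 2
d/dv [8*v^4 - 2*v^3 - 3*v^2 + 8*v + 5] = 32*v^3 - 6*v^2 - 6*v + 8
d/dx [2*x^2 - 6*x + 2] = 4*x - 6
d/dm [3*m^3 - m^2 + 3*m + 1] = 9*m^2 - 2*m + 3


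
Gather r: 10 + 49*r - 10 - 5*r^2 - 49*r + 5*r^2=0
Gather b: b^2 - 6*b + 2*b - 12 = b^2 - 4*b - 12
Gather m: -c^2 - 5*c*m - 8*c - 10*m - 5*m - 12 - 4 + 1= -c^2 - 8*c + m*(-5*c - 15) - 15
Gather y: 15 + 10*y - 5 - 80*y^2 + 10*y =-80*y^2 + 20*y + 10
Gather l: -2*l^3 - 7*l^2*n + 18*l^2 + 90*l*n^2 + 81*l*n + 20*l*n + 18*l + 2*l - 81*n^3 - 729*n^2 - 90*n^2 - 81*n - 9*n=-2*l^3 + l^2*(18 - 7*n) + l*(90*n^2 + 101*n + 20) - 81*n^3 - 819*n^2 - 90*n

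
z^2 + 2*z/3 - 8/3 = (z - 4/3)*(z + 2)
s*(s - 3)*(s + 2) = s^3 - s^2 - 6*s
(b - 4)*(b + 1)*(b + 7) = b^3 + 4*b^2 - 25*b - 28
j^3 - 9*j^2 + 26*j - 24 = (j - 4)*(j - 3)*(j - 2)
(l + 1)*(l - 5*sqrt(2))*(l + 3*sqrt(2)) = l^3 - 2*sqrt(2)*l^2 + l^2 - 30*l - 2*sqrt(2)*l - 30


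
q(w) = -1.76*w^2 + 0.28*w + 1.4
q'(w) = 0.28 - 3.52*w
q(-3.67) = -23.33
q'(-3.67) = 13.20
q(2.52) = -9.07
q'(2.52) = -8.59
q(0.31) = 1.32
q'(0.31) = -0.81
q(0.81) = 0.47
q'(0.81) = -2.57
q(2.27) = -7.03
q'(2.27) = -7.71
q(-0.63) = 0.53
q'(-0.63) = 2.50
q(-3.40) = -19.90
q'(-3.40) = 12.25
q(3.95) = -24.95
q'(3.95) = -13.62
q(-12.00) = -255.40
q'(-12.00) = 42.52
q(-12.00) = -255.40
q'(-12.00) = 42.52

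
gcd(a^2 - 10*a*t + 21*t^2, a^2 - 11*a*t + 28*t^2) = -a + 7*t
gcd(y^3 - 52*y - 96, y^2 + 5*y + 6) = y + 2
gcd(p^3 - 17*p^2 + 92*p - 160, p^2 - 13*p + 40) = p^2 - 13*p + 40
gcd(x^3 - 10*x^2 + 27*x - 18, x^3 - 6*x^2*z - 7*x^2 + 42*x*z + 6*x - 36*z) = x^2 - 7*x + 6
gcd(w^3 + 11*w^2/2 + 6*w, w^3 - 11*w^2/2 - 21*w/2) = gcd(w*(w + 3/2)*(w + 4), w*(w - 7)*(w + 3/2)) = w^2 + 3*w/2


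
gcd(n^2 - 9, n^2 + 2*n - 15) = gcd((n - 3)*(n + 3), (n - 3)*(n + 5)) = n - 3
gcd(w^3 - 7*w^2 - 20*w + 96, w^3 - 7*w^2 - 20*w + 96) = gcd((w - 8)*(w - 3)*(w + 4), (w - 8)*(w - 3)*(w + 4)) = w^3 - 7*w^2 - 20*w + 96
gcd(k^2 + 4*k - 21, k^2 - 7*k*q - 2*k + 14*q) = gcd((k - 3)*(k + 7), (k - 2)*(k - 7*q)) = 1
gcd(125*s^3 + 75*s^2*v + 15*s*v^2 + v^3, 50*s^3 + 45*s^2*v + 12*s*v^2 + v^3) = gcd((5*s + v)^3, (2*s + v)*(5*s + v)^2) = 25*s^2 + 10*s*v + v^2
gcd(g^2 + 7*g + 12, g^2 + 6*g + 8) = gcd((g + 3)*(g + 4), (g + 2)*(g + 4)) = g + 4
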